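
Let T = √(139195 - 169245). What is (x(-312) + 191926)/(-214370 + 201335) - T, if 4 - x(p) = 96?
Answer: -191834/13035 - 5*I*√1202 ≈ -14.717 - 173.35*I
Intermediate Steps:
x(p) = -92 (x(p) = 4 - 1*96 = 4 - 96 = -92)
T = 5*I*√1202 (T = √(-30050) = 5*I*√1202 ≈ 173.35*I)
(x(-312) + 191926)/(-214370 + 201335) - T = (-92 + 191926)/(-214370 + 201335) - 5*I*√1202 = 191834/(-13035) - 5*I*√1202 = 191834*(-1/13035) - 5*I*√1202 = -191834/13035 - 5*I*√1202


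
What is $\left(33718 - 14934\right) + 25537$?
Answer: $44321$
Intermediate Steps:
$\left(33718 - 14934\right) + 25537 = 18784 + 25537 = 44321$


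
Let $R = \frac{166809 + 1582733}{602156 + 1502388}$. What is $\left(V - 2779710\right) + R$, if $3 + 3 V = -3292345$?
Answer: $- \frac{12239475993703}{3156816} \approx -3.8772 \cdot 10^{6}$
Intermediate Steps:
$V = - \frac{3292348}{3}$ ($V = -1 + \frac{1}{3} \left(-3292345\right) = -1 - \frac{3292345}{3} = - \frac{3292348}{3} \approx -1.0975 \cdot 10^{6}$)
$R = \frac{874771}{1052272}$ ($R = \frac{1749542}{2104544} = 1749542 \cdot \frac{1}{2104544} = \frac{874771}{1052272} \approx 0.83132$)
$\left(V - 2779710\right) + R = \left(- \frac{3292348}{3} - 2779710\right) + \frac{874771}{1052272} = - \frac{11631478}{3} + \frac{874771}{1052272} = - \frac{12239475993703}{3156816}$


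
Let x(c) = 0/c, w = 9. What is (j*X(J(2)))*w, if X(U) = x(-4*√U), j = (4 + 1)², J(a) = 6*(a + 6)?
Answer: 0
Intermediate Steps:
x(c) = 0
J(a) = 36 + 6*a (J(a) = 6*(6 + a) = 36 + 6*a)
j = 25 (j = 5² = 25)
X(U) = 0
(j*X(J(2)))*w = (25*0)*9 = 0*9 = 0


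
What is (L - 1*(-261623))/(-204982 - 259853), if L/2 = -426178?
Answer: 196911/154945 ≈ 1.2708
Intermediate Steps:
L = -852356 (L = 2*(-426178) = -852356)
(L - 1*(-261623))/(-204982 - 259853) = (-852356 - 1*(-261623))/(-204982 - 259853) = (-852356 + 261623)/(-464835) = -590733*(-1/464835) = 196911/154945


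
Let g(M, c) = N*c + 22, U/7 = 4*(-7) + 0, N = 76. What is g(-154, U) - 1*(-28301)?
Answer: 13427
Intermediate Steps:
U = -196 (U = 7*(4*(-7) + 0) = 7*(-28 + 0) = 7*(-28) = -196)
g(M, c) = 22 + 76*c (g(M, c) = 76*c + 22 = 22 + 76*c)
g(-154, U) - 1*(-28301) = (22 + 76*(-196)) - 1*(-28301) = (22 - 14896) + 28301 = -14874 + 28301 = 13427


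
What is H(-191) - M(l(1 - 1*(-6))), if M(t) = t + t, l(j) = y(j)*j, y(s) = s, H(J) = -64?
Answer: -162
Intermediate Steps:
l(j) = j**2 (l(j) = j*j = j**2)
M(t) = 2*t
H(-191) - M(l(1 - 1*(-6))) = -64 - 2*(1 - 1*(-6))**2 = -64 - 2*(1 + 6)**2 = -64 - 2*7**2 = -64 - 2*49 = -64 - 1*98 = -64 - 98 = -162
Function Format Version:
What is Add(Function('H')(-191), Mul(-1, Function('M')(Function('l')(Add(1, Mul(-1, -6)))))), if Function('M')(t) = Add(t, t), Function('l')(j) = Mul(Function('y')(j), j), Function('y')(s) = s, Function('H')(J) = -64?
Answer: -162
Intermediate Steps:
Function('l')(j) = Pow(j, 2) (Function('l')(j) = Mul(j, j) = Pow(j, 2))
Function('M')(t) = Mul(2, t)
Add(Function('H')(-191), Mul(-1, Function('M')(Function('l')(Add(1, Mul(-1, -6)))))) = Add(-64, Mul(-1, Mul(2, Pow(Add(1, Mul(-1, -6)), 2)))) = Add(-64, Mul(-1, Mul(2, Pow(Add(1, 6), 2)))) = Add(-64, Mul(-1, Mul(2, Pow(7, 2)))) = Add(-64, Mul(-1, Mul(2, 49))) = Add(-64, Mul(-1, 98)) = Add(-64, -98) = -162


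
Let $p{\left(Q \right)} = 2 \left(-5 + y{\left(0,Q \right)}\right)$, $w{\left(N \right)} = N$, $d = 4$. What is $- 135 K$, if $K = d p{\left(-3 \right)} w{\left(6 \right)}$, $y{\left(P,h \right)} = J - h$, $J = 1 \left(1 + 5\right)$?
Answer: $-25920$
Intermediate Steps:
$J = 6$ ($J = 1 \cdot 6 = 6$)
$y{\left(P,h \right)} = 6 - h$
$p{\left(Q \right)} = 2 - 2 Q$ ($p{\left(Q \right)} = 2 \left(-5 - \left(-6 + Q\right)\right) = 2 \left(1 - Q\right) = 2 - 2 Q$)
$K = 192$ ($K = 4 \left(2 - -6\right) 6 = 4 \left(2 + 6\right) 6 = 4 \cdot 8 \cdot 6 = 32 \cdot 6 = 192$)
$- 135 K = \left(-135\right) 192 = -25920$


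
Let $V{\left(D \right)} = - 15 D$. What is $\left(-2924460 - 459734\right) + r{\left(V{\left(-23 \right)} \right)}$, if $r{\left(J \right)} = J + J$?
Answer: $-3383504$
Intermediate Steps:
$r{\left(J \right)} = 2 J$
$\left(-2924460 - 459734\right) + r{\left(V{\left(-23 \right)} \right)} = \left(-2924460 - 459734\right) + 2 \left(\left(-15\right) \left(-23\right)\right) = -3384194 + 2 \cdot 345 = -3384194 + 690 = -3383504$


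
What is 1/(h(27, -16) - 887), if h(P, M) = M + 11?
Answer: -1/892 ≈ -0.0011211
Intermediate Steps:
h(P, M) = 11 + M
1/(h(27, -16) - 887) = 1/((11 - 16) - 887) = 1/(-5 - 887) = 1/(-892) = -1/892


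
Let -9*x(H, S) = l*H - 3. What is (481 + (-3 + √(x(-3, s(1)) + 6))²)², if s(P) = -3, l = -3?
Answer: 2209924/9 - 23776*√3/3 ≈ 2.3182e+5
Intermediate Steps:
x(H, S) = ⅓ + H/3 (x(H, S) = -(-3*H - 3)/9 = -(-3 - 3*H)/9 = ⅓ + H/3)
(481 + (-3 + √(x(-3, s(1)) + 6))²)² = (481 + (-3 + √((⅓ + (⅓)*(-3)) + 6))²)² = (481 + (-3 + √((⅓ - 1) + 6))²)² = (481 + (-3 + √(-⅔ + 6))²)² = (481 + (-3 + √(16/3))²)² = (481 + (-3 + 4*√3/3)²)²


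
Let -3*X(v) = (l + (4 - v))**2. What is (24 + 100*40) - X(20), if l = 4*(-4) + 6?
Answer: 12748/3 ≈ 4249.3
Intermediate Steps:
l = -10 (l = -16 + 6 = -10)
X(v) = -(-6 - v)**2/3 (X(v) = -(-10 + (4 - v))**2/3 = -(-6 - v)**2/3)
(24 + 100*40) - X(20) = (24 + 100*40) - (-1)*(6 + 20)**2/3 = (24 + 4000) - (-1)*26**2/3 = 4024 - (-1)*676/3 = 4024 - 1*(-676/3) = 4024 + 676/3 = 12748/3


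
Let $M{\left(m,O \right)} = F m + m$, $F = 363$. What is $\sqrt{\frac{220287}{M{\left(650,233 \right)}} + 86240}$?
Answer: $\frac{\sqrt{285664460018}}{1820} \approx 293.67$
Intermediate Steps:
$M{\left(m,O \right)} = 364 m$ ($M{\left(m,O \right)} = 363 m + m = 364 m$)
$\sqrt{\frac{220287}{M{\left(650,233 \right)}} + 86240} = \sqrt{\frac{220287}{364 \cdot 650} + 86240} = \sqrt{\frac{220287}{236600} + 86240} = \sqrt{\frac{20404604287}{236600}} = \frac{\sqrt{285664460018}}{1820}$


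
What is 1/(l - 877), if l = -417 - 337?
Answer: -1/1631 ≈ -0.00061312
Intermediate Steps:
l = -754
1/(l - 877) = 1/(-754 - 877) = 1/(-1631) = -1/1631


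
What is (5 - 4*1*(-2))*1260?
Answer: 16380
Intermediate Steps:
(5 - 4*1*(-2))*1260 = (5 - 4*(-2))*1260 = (5 + 8)*1260 = 13*1260 = 16380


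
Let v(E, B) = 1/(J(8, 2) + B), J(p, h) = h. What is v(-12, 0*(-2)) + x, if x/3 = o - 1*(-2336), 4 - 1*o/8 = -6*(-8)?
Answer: 11905/2 ≈ 5952.5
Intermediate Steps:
o = -352 (o = 32 - (-48)*(-8) = 32 - 8*48 = 32 - 384 = -352)
v(E, B) = 1/(2 + B)
x = 5952 (x = 3*(-352 - 1*(-2336)) = 3*(-352 + 2336) = 3*1984 = 5952)
v(-12, 0*(-2)) + x = 1/(2 + 0*(-2)) + 5952 = 1/(2 + 0) + 5952 = 1/2 + 5952 = 11905/2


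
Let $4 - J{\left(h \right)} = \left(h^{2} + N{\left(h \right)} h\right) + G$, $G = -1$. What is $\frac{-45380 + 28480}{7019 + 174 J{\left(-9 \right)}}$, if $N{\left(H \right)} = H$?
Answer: $\frac{16900}{20299} \approx 0.83255$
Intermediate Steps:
$J{\left(h \right)} = 5 - 2 h^{2}$ ($J{\left(h \right)} = 4 - \left(\left(h^{2} + h h\right) - 1\right) = 4 - \left(\left(h^{2} + h^{2}\right) - 1\right) = 4 - \left(2 h^{2} - 1\right) = 4 - \left(-1 + 2 h^{2}\right) = 5 - 2 h^{2}$)
$\frac{-45380 + 28480}{7019 + 174 J{\left(-9 \right)}} = \frac{-45380 + 28480}{7019 + 174 \left(5 - 2 \left(-9\right)^{2}\right)} = - \frac{16900}{7019 + 174 \left(5 - 162\right)} = - \frac{16900}{7019 + 174 \left(-157\right)} = - \frac{16900}{7019 - 27318} = - \frac{16900}{-20299} = \left(-16900\right) \left(- \frac{1}{20299}\right) = \frac{16900}{20299}$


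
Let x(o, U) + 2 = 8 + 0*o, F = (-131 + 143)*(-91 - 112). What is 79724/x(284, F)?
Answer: 39862/3 ≈ 13287.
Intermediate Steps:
F = -2436 (F = 12*(-203) = -2436)
x(o, U) = 6 (x(o, U) = -2 + (8 + 0*o) = -2 + (8 + 0) = -2 + 8 = 6)
79724/x(284, F) = 79724/6 = 79724*(1/6) = 39862/3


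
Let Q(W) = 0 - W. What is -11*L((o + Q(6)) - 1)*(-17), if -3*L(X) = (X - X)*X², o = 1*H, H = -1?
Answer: 0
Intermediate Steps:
Q(W) = -W
o = -1 (o = 1*(-1) = -1)
L(X) = 0 (L(X) = -(X - X)*X²/3 = -0*X² = -⅓*0 = 0)
-11*L((o + Q(6)) - 1)*(-17) = -11*0*(-17) = 0*(-17) = 0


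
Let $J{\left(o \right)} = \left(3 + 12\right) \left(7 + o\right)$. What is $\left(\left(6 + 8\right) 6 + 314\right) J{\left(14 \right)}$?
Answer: $125370$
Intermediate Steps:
$J{\left(o \right)} = 105 + 15 o$ ($J{\left(o \right)} = 15 \left(7 + o\right) = 105 + 15 o$)
$\left(\left(6 + 8\right) 6 + 314\right) J{\left(14 \right)} = \left(\left(6 + 8\right) 6 + 314\right) \left(105 + 15 \cdot 14\right) = \left(14 \cdot 6 + 314\right) \left(105 + 210\right) = \left(84 + 314\right) 315 = 398 \cdot 315 = 125370$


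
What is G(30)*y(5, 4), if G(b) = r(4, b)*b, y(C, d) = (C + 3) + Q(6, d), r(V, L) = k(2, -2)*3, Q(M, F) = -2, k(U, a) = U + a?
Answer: 0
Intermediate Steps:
r(V, L) = 0 (r(V, L) = (2 - 2)*3 = 0*3 = 0)
y(C, d) = 1 + C (y(C, d) = (C + 3) - 2 = (3 + C) - 2 = 1 + C)
G(b) = 0 (G(b) = 0*b = 0)
G(30)*y(5, 4) = 0*(1 + 5) = 0*6 = 0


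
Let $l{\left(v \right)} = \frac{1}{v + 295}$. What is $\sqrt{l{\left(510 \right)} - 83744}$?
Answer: $\frac{i \sqrt{54268204795}}{805} \approx 289.39 i$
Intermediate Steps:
$l{\left(v \right)} = \frac{1}{295 + v}$
$\sqrt{l{\left(510 \right)} - 83744} = \sqrt{\frac{1}{295 + 510} - 83744} = \sqrt{\frac{1}{805} - 83744} = \sqrt{- \frac{67413919}{805}} = \frac{i \sqrt{54268204795}}{805}$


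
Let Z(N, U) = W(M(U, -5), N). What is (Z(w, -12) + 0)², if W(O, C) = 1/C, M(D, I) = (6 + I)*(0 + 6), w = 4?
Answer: 1/16 ≈ 0.062500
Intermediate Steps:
M(D, I) = 36 + 6*I (M(D, I) = (6 + I)*6 = 36 + 6*I)
Z(N, U) = 1/N
(Z(w, -12) + 0)² = (1/4 + 0)² = (¼ + 0)² = (¼)² = 1/16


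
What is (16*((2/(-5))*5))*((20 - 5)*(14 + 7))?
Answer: -10080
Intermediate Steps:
(16*((2/(-5))*5))*((20 - 5)*(14 + 7)) = (16*((2*(-⅕))*5))*(15*21) = (16*(-⅖*5))*315 = (16*(-2))*315 = -32*315 = -10080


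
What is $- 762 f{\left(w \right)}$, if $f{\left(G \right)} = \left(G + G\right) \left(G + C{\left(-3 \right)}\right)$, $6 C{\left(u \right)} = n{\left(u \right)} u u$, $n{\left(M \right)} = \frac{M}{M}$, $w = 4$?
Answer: $-33528$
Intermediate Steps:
$n{\left(M \right)} = 1$
$C{\left(u \right)} = \frac{u^{2}}{6}$ ($C{\left(u \right)} = \frac{1 u u}{6} = \frac{u u}{6} = \frac{u^{2}}{6}$)
$f{\left(G \right)} = 2 G \left(\frac{3}{2} + G\right)$ ($f{\left(G \right)} = \left(G + G\right) \left(G + \frac{\left(-3\right)^{2}}{6}\right) = 2 G \left(G + \frac{1}{6} \cdot 9\right) = 2 G \left(G + \frac{3}{2}\right) = 2 G \left(\frac{3}{2} + G\right)$)
$- 762 f{\left(w \right)} = - 762 \cdot 4 \left(3 + 2 \cdot 4\right) = - 762 \cdot 4 \left(3 + 8\right) = - 762 \cdot 4 \cdot 11 = \left(-762\right) 44 = -33528$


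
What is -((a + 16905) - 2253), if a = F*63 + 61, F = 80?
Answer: -19753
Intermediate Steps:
a = 5101 (a = 80*63 + 61 = 5040 + 61 = 5101)
-((a + 16905) - 2253) = -((5101 + 16905) - 2253) = -(22006 - 2253) = -1*19753 = -19753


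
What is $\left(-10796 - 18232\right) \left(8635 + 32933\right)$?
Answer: $-1206635904$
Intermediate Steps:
$\left(-10796 - 18232\right) \left(8635 + 32933\right) = \left(-29028\right) 41568 = -1206635904$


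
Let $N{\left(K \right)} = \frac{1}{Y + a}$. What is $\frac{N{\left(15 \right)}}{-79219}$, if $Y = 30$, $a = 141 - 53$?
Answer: $- \frac{1}{9347842} \approx -1.0698 \cdot 10^{-7}$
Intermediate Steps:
$a = 88$ ($a = 141 - 53 = 88$)
$N{\left(K \right)} = \frac{1}{118}$ ($N{\left(K \right)} = \frac{1}{30 + 88} = \frac{1}{118}$)
$\frac{N{\left(15 \right)}}{-79219} = \frac{1}{118 \left(-79219\right)} = \frac{1}{118} \left(- \frac{1}{79219}\right) = - \frac{1}{9347842}$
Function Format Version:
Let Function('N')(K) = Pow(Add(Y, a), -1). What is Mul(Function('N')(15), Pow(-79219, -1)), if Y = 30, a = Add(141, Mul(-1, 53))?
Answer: Rational(-1, 9347842) ≈ -1.0698e-7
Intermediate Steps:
a = 88 (a = Add(141, -53) = 88)
Function('N')(K) = Rational(1, 118) (Function('N')(K) = Pow(Add(30, 88), -1) = Pow(118, -1) = Rational(1, 118))
Mul(Function('N')(15), Pow(-79219, -1)) = Mul(Rational(1, 118), Pow(-79219, -1)) = Mul(Rational(1, 118), Rational(-1, 79219)) = Rational(-1, 9347842)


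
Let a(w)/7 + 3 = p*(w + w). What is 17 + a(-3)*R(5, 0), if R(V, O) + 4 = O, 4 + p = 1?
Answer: -403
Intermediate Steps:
p = -3 (p = -4 + 1 = -3)
a(w) = -21 - 42*w (a(w) = -21 + 7*(-3*(w + w)) = -21 + 7*(-6*w) = -21 - 42*w)
R(V, O) = -4 + O
17 + a(-3)*R(5, 0) = 17 + (-21 - 42*(-3))*(-4 + 0) = 17 + (-21 + 126)*(-4) = 17 + 105*(-4) = 17 - 420 = -403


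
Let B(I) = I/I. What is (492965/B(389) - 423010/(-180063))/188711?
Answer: 88765179805/33979868793 ≈ 2.6123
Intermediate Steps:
B(I) = 1
(492965/B(389) - 423010/(-180063))/188711 = (492965/1 - 423010/(-180063))/188711 = (492965*1 - 423010*(-1/180063))*(1/188711) = (492965 + 423010/180063)*(1/188711) = (88765179805/180063)*(1/188711) = 88765179805/33979868793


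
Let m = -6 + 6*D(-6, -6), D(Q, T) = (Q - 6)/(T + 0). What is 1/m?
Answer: ⅙ ≈ 0.16667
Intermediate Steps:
D(Q, T) = (-6 + Q)/T
m = 6 (m = -6 + 6*((-6 - 6)/(-6)) = -6 + 6*(-⅙*(-12)) = -6 + 6*2 = -6 + 12 = 6)
1/m = 1/6 = ⅙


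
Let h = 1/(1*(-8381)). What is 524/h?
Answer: -4391644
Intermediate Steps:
h = -1/8381 (h = 1/(-8381) = -1/8381 ≈ -0.00011932)
524/h = 524/(-1/8381) = 524*(-8381) = -4391644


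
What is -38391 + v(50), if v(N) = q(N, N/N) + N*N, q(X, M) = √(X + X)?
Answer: -35881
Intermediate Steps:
q(X, M) = √2*√X (q(X, M) = √(2*X) = √2*√X)
v(N) = N² + √2*√N (v(N) = √2*√N + N*N = √2*√N + N² = N² + √2*√N)
-38391 + v(50) = -38391 + (50² + √2*√50) = -38391 + (2500 + √2*(5*√2)) = -38391 + (2500 + 10) = -38391 + 2510 = -35881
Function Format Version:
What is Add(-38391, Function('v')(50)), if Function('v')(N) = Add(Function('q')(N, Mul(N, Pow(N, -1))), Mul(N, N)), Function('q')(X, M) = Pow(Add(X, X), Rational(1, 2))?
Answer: -35881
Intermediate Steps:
Function('q')(X, M) = Mul(Pow(2, Rational(1, 2)), Pow(X, Rational(1, 2))) (Function('q')(X, M) = Pow(Mul(2, X), Rational(1, 2)) = Mul(Pow(2, Rational(1, 2)), Pow(X, Rational(1, 2))))
Function('v')(N) = Add(Pow(N, 2), Mul(Pow(2, Rational(1, 2)), Pow(N, Rational(1, 2)))) (Function('v')(N) = Add(Mul(Pow(2, Rational(1, 2)), Pow(N, Rational(1, 2))), Mul(N, N)) = Add(Mul(Pow(2, Rational(1, 2)), Pow(N, Rational(1, 2))), Pow(N, 2)) = Add(Pow(N, 2), Mul(Pow(2, Rational(1, 2)), Pow(N, Rational(1, 2)))))
Add(-38391, Function('v')(50)) = Add(-38391, Add(Pow(50, 2), Mul(Pow(2, Rational(1, 2)), Pow(50, Rational(1, 2))))) = Add(-38391, Add(2500, Mul(Pow(2, Rational(1, 2)), Mul(5, Pow(2, Rational(1, 2)))))) = Add(-38391, Add(2500, 10)) = Add(-38391, 2510) = -35881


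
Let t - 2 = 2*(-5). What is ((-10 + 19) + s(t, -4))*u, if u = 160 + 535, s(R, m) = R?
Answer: 695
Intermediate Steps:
t = -8 (t = 2 + 2*(-5) = 2 - 10 = -8)
u = 695
((-10 + 19) + s(t, -4))*u = ((-10 + 19) - 8)*695 = (9 - 8)*695 = 1*695 = 695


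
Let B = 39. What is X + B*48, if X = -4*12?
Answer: 1824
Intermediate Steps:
X = -48
X + B*48 = -48 + 39*48 = -48 + 1872 = 1824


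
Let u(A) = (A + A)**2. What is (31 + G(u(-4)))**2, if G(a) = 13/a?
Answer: 3988009/4096 ≈ 973.63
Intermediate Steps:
u(A) = 4*A**2 (u(A) = (2*A)**2 = 4*A**2)
(31 + G(u(-4)))**2 = (31 + 13/((4*(-4)**2)))**2 = (31 + 13/((4*16)))**2 = (31 + 13/64)**2 = (1997/64)**2 = 3988009/4096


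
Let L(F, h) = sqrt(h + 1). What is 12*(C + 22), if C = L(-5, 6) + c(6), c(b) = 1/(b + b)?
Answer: 265 + 12*sqrt(7) ≈ 296.75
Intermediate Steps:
L(F, h) = sqrt(1 + h)
c(b) = 1/(2*b)
C = 1/12 + sqrt(7) (C = sqrt(1 + 6) + (1/2)/6 = sqrt(7) + (1/2)*(1/6) = sqrt(7) + 1/12 = 1/12 + sqrt(7) ≈ 2.7291)
12*(C + 22) = 12*((1/12 + sqrt(7)) + 22) = 12*(265/12 + sqrt(7)) = 265 + 12*sqrt(7)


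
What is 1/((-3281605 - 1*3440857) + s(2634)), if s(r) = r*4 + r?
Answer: -1/6709292 ≈ -1.4905e-7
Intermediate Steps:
s(r) = 5*r (s(r) = 4*r + r = 5*r)
1/((-3281605 - 1*3440857) + s(2634)) = 1/((-3281605 - 1*3440857) + 5*2634) = 1/((-3281605 - 3440857) + 13170) = 1/(-6722462 + 13170) = 1/(-6709292) = -1/6709292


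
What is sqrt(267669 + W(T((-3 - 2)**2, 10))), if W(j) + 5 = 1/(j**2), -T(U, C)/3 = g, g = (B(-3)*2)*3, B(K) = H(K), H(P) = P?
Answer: 5*sqrt(31220329)/54 ≈ 517.36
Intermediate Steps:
B(K) = K
g = -18 (g = -3*2*3 = -6*3 = -18)
T(U, C) = 54 (T(U, C) = -3*(-18) = 54)
W(j) = -5 + j**(-2) (W(j) = -5 + 1/(j**2) = -5 + j**(-2))
sqrt(267669 + W(T((-3 - 2)**2, 10))) = sqrt(267669 + (-5 + 54**(-2))) = sqrt(267669 + (-5 + 1/2916)) = sqrt(267669 - 14579/2916) = sqrt(780508225/2916) = 5*sqrt(31220329)/54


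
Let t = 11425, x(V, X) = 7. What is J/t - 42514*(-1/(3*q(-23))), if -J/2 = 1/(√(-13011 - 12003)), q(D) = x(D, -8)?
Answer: 42514/21 + I*√25014/142892475 ≈ 2024.5 + 1.1068e-6*I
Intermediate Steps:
q(D) = 7
J = I*√25014/12507 (J = -2/√(-13011 - 12003) = -2*(-I*√25014/25014) = -(-1)*I*√25014/12507 = I*√25014/12507 ≈ 0.012646*I)
J/t - 42514*(-1/(3*q(-23))) = (I*√25014/12507)/11425 - 42514/((-3*7)) = (I*√25014/12507)*(1/11425) - 42514/(-21) = I*√25014/142892475 - 42514*(-1/21) = I*√25014/142892475 + 42514/21 = 42514/21 + I*√25014/142892475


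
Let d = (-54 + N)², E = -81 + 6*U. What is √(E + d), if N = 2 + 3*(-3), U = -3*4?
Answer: 4*√223 ≈ 59.733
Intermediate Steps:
U = -12
N = -7 (N = 2 - 9 = -7)
E = -153 (E = -81 + 6*(-12) = -81 - 72 = -153)
d = 3721 (d = (-54 - 7)² = (-61)² = 3721)
√(E + d) = √(-153 + 3721) = √3568 = 4*√223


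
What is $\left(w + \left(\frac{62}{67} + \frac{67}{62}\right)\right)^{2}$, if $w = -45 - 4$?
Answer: $\frac{38108115369}{17255716} \approx 2208.4$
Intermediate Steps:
$w = -49$ ($w = -45 - 4 = -49$)
$\left(w + \left(\frac{62}{67} + \frac{67}{62}\right)\right)^{2} = \left(-49 + \left(\frac{62}{67} + \frac{67}{62}\right)\right)^{2} = \left(-49 + \frac{8333}{4154}\right)^{2} = \left(- \frac{195213}{4154}\right)^{2} = \frac{38108115369}{17255716}$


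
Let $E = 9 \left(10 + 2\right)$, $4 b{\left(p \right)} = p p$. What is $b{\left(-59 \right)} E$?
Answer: $93987$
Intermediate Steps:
$b{\left(p \right)} = \frac{p^{2}}{4}$ ($b{\left(p \right)} = \frac{p p}{4} = \frac{p^{2}}{4}$)
$E = 108$ ($E = 9 \cdot 12 = 108$)
$b{\left(-59 \right)} E = \frac{\left(-59\right)^{2}}{4} \cdot 108 = \frac{1}{4} \cdot 3481 \cdot 108 = \frac{3481}{4} \cdot 108 = 93987$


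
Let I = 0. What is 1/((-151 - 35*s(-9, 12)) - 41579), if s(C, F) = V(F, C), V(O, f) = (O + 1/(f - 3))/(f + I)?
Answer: -108/4501835 ≈ -2.3990e-5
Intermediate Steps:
V(O, f) = (O + 1/(-3 + f))/f (V(O, f) = (O + 1/(f - 3))/(f + 0) = (O + 1/(-3 + f))/f)
s(C, F) = (1 - 3*F + C*F)/(C*(-3 + C)) (s(C, F) = (1 - 3*F + F*C)/(C*(-3 + C)) = (1 - 3*F + C*F)/(C*(-3 + C)))
1/((-151 - 35*s(-9, 12)) - 41579) = 1/((-151 - 35*(1 - 3*12 - 9*12)/((-9)*(-3 - 9))) - 41579) = 1/((-151 - (-35)*(1 - 36 - 108)/(9*(-12))) - 41579) = 1/((-151 - (-35)*(-1)*(-143)/(9*12)) - 41579) = 1/((-151 - 35*(-143/108)) - 41579) = 1/((-151 + 5005/108) - 41579) = 1/(-11303/108 - 41579) = 1/(-4501835/108) = -108/4501835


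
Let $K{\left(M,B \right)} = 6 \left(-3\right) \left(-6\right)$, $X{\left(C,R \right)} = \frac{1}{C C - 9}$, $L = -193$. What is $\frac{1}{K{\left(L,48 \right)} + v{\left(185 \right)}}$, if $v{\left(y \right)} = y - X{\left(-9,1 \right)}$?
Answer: $\frac{72}{21095} \approx 0.0034131$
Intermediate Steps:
$X{\left(C,R \right)} = \frac{1}{-9 + C^{2}}$ ($X{\left(C,R \right)} = \frac{1}{C^{2} - 9} = \frac{1}{-9 + C^{2}}$)
$v{\left(y \right)} = - \frac{1}{72} + y$ ($v{\left(y \right)} = y - \frac{1}{-9 + \left(-9\right)^{2}} = y - \frac{1}{-9 + 81} = y - \frac{1}{72} = - \frac{1}{72} + y$)
$K{\left(M,B \right)} = 108$ ($K{\left(M,B \right)} = \left(-18\right) \left(-6\right) = 108$)
$\frac{1}{K{\left(L,48 \right)} + v{\left(185 \right)}} = \frac{1}{108 + \left(- \frac{1}{72} + 185\right)} = \frac{1}{108 + \frac{13319}{72}} = \frac{1}{\frac{21095}{72}} = \frac{72}{21095}$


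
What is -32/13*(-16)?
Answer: 512/13 ≈ 39.385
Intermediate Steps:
-32/13*(-16) = 512/13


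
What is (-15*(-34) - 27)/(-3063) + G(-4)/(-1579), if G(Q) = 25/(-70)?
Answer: -3553961/22570226 ≈ -0.15746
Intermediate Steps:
G(Q) = -5/14 (G(Q) = 25*(-1/70) = -5/14)
(-15*(-34) - 27)/(-3063) + G(-4)/(-1579) = (-15*(-34) - 27)/(-3063) - 5/14/(-1579) = (510 - 27)*(-1/3063) - 5/14*(-1/1579) = 483*(-1/3063) + 5/22106 = -161/1021 + 5/22106 = -3553961/22570226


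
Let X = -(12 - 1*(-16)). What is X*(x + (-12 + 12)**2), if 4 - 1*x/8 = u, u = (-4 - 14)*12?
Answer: -49280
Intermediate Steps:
X = -28 (X = -(12 + 16) = -1*28 = -28)
u = -216 (u = -18*12 = -216)
x = 1760 (x = 32 - 8*(-216) = 32 + 1728 = 1760)
X*(x + (-12 + 12)**2) = -28*(1760 + (-12 + 12)**2) = -28*(1760 + 0**2) = -28*(1760 + 0) = -28*1760 = -49280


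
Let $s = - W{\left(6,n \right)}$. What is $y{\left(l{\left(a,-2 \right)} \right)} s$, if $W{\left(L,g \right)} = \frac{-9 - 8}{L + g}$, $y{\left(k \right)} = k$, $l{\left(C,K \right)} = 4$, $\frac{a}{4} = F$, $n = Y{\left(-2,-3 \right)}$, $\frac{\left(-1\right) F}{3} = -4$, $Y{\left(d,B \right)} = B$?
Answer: $\frac{68}{3} \approx 22.667$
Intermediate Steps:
$F = 12$ ($F = \left(-3\right) \left(-4\right) = 12$)
$n = -3$
$a = 48$ ($a = 4 \cdot 12 = 48$)
$W{\left(L,g \right)} = - \frac{17}{L + g}$
$s = \frac{17}{3}$ ($s = - \frac{-17}{6 - 3} = - \frac{-17}{3} = \left(-1\right) \left(- \frac{17}{3}\right) = \frac{17}{3} \approx 5.6667$)
$y{\left(l{\left(a,-2 \right)} \right)} s = 4 \cdot \frac{17}{3} = \frac{68}{3}$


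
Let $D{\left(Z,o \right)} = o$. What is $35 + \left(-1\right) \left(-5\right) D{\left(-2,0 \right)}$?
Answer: $35$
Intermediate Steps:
$35 + \left(-1\right) \left(-5\right) D{\left(-2,0 \right)} = 35 + \left(-1\right) \left(-5\right) 0 = 35 + 5 \cdot 0 = 35 + 0 = 35$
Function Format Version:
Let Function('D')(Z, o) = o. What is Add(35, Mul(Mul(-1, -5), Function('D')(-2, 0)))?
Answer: 35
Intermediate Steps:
Add(35, Mul(Mul(-1, -5), Function('D')(-2, 0))) = Add(35, Mul(Mul(-1, -5), 0)) = Add(35, Mul(5, 0)) = Add(35, 0) = 35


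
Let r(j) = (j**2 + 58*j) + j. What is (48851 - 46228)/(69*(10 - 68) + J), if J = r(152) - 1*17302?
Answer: 2623/10768 ≈ 0.24359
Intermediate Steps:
r(j) = j**2 + 59*j
J = 14770 (J = 152*(59 + 152) - 1*17302 = 152*211 - 17302 = 32072 - 17302 = 14770)
(48851 - 46228)/(69*(10 - 68) + J) = (48851 - 46228)/(69*(10 - 68) + 14770) = 2623/(69*(-58) + 14770) = 2623/(-4002 + 14770) = 2623/10768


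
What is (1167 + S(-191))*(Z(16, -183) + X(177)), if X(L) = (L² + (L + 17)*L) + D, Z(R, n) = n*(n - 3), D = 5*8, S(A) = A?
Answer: 97351120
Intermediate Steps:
D = 40
Z(R, n) = n*(-3 + n)
X(L) = 40 + L² + L*(17 + L) (X(L) = (L² + (L + 17)*L) + 40 = (L² + (17 + L)*L) + 40 = (L² + L*(17 + L)) + 40 = 40 + L² + L*(17 + L))
(1167 + S(-191))*(Z(16, -183) + X(177)) = (1167 - 191)*(-183*(-3 - 183) + (40 + 2*177² + 17*177)) = 976*(-183*(-186) + (40 + 2*31329 + 3009)) = 976*(34038 + (40 + 62658 + 3009)) = 976*(34038 + 65707) = 976*99745 = 97351120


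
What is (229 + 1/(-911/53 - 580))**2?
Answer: 52533880896676/1001785801 ≈ 52440.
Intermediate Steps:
(229 + 1/(-911/53 - 580))**2 = (229 + 1/(-31651/53))**2 = (229 - 53/31651)**2 = (7248026/31651)**2 = 52533880896676/1001785801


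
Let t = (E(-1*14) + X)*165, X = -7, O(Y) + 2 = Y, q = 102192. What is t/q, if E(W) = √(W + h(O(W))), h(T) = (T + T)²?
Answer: -385/34064 + 55*√1010/34064 ≈ 0.040011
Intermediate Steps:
O(Y) = -2 + Y
h(T) = 4*T² (h(T) = (2*T)² = 4*T²)
E(W) = √(W + 4*(-2 + W)²)
t = -1155 + 165*√1010 (t = (√(-1*14 + 4*(-2 - 1*14)²) - 7)*165 = (√(-14 + 4*(-2 - 14)²) - 7)*165 = (√(-14 + 4*(-16)²) - 7)*165 = (√(-14 + 4*256) - 7)*165 = (√(-14 + 1024) - 7)*165 = (√1010 - 7)*165 = (-7 + √1010)*165 = -1155 + 165*√1010 ≈ 4088.8)
t/q = (-1155 + 165*√1010)/102192 = (-1155 + 165*√1010)*(1/102192) = -385/34064 + 55*√1010/34064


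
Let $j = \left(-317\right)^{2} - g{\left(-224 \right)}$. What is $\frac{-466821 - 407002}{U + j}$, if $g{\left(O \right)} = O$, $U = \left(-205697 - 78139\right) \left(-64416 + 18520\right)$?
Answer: $- \frac{873823}{13027037769} \approx -6.7078 \cdot 10^{-5}$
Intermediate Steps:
$U = 13026937056$ ($U = \left(-283836\right) \left(-45896\right) = 13026937056$)
$j = 100713$ ($j = \left(-317\right)^{2} - -224 = 100489 + 224 = 100713$)
$\frac{-466821 - 407002}{U + j} = \frac{-466821 - 407002}{13026937056 + 100713} = - \frac{873823}{13027037769}$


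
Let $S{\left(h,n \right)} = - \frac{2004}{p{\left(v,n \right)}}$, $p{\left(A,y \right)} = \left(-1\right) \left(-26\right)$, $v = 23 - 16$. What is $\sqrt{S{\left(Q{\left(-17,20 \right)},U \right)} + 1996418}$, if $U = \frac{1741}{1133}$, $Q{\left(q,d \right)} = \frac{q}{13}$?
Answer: $\frac{4 \sqrt{21086351}}{13} \approx 1412.9$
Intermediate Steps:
$Q{\left(q,d \right)} = \frac{q}{13}$ ($Q{\left(q,d \right)} = q \frac{1}{13} = \frac{q}{13}$)
$v = 7$
$p{\left(A,y \right)} = 26$
$U = \frac{1741}{1133}$ ($U = 1741 \cdot \frac{1}{1133} = \frac{1741}{1133} \approx 1.5366$)
$S{\left(h,n \right)} = - \frac{1002}{13}$ ($S{\left(h,n \right)} = - \frac{2004}{26} = \left(-2004\right) \frac{1}{26} = - \frac{1002}{13}$)
$\sqrt{S{\left(Q{\left(-17,20 \right)},U \right)} + 1996418} = \sqrt{- \frac{1002}{13} + 1996418} = \sqrt{\frac{25952432}{13}} = \frac{4 \sqrt{21086351}}{13}$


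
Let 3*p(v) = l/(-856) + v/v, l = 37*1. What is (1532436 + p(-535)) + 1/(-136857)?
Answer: 179524289527217/117149592 ≈ 1.5324e+6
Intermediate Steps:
l = 37
p(v) = 273/856 (p(v) = (37/(-856) + v/v)/3 = (37*(-1/856) + 1)/3 = (-37/856 + 1)/3 = (⅓)*(819/856) = 273/856)
(1532436 + p(-535)) + 1/(-136857) = (1532436 + 273/856) + 1/(-136857) = 1311765489/856 - 1/136857 = 179524289527217/117149592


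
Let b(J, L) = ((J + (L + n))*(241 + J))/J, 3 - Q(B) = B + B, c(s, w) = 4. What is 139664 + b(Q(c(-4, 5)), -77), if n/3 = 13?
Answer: 708468/5 ≈ 1.4169e+5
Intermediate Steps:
n = 39 (n = 3*13 = 39)
Q(B) = 3 - 2*B (Q(B) = 3 - (B + B) = 3 - 2*B)
b(J, L) = (241 + J)*(39 + J + L)/J (b(J, L) = ((J + (L + 39))*(241 + J))/J = ((J + (39 + L))*(241 + J))/J = ((39 + J + L)*(241 + J))/J = ((241 + J)*(39 + J + L))/J = (241 + J)*(39 + J + L)/J)
139664 + b(Q(c(-4, 5)), -77) = 139664 + (9399 + 241*(-77) + (3 - 2*4)*(280 + (3 - 2*4) - 77))/(3 - 2*4) = 139664 + (9399 - 18557 + (3 - 8)*(280 + (3 - 8) - 77))/(3 - 8) = 139664 + (9399 - 18557 - 5*(280 - 5 - 77))/(-5) = 139664 - (9399 - 18557 - 5*198)/5 = 139664 - (9399 - 18557 - 990)/5 = 139664 - 1/5*(-10148) = 139664 + 10148/5 = 708468/5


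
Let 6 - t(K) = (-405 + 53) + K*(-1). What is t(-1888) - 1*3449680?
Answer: -3451210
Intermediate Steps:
t(K) = 358 + K (t(K) = 6 - ((-405 + 53) + K*(-1)) = 6 - (-352 - K) = 6 + (352 + K) = 358 + K)
t(-1888) - 1*3449680 = (358 - 1888) - 1*3449680 = -1530 - 3449680 = -3451210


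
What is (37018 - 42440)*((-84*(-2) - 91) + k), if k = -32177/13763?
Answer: -5571506228/13763 ≈ -4.0482e+5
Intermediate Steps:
k = -32177/13763 (k = -32177*1/13763 = -32177/13763 ≈ -2.3379)
(37018 - 42440)*((-84*(-2) - 91) + k) = (37018 - 42440)*((-84*(-2) - 91) - 32177/13763) = -5422*((168 - 91) - 32177/13763) = -5422*(77 - 32177/13763) = -5422*1027574/13763 = -5571506228/13763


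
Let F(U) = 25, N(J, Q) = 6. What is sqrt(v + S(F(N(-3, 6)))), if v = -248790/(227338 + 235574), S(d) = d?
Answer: sqrt(9100729370)/19288 ≈ 4.9460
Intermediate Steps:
v = -41465/77152 (v = -248790/462912 = -248790*1/462912 = -41465/77152 ≈ -0.53745)
sqrt(v + S(F(N(-3, 6)))) = sqrt(-41465/77152 + 25) = sqrt(1887335/77152) = sqrt(9100729370)/19288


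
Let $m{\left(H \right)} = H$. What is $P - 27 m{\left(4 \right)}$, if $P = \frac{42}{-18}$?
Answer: $- \frac{331}{3} \approx -110.33$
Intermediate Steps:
$P = - \frac{7}{3}$ ($P = 42 \left(- \frac{1}{18}\right) = - \frac{7}{3} \approx -2.3333$)
$P - 27 m{\left(4 \right)} = - \frac{7}{3} - 108 = - \frac{331}{3}$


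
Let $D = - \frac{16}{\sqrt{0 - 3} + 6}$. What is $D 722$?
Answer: $- \frac{23104}{13} + \frac{11552 i \sqrt{3}}{39} \approx -1777.2 + 513.04 i$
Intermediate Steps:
$D = - \frac{16}{6 + i \sqrt{3}}$ ($D = - \frac{16}{\sqrt{-3} + 6} = - \frac{16}{i \sqrt{3} + 6} = - \frac{16}{6 + i \sqrt{3}} \approx -2.4615 + 0.71058 i$)
$D 722 = \left(- \frac{32}{13} + \frac{16 i \sqrt{3}}{39}\right) 722 = - \frac{23104}{13} + \frac{11552 i \sqrt{3}}{39}$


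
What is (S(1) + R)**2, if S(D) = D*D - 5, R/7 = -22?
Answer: 24964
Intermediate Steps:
R = -154 (R = 7*(-22) = -154)
S(D) = -5 + D**2 (S(D) = D**2 - 5 = -5 + D**2)
(S(1) + R)**2 = ((-5 + 1**2) - 154)**2 = ((-5 + 1) - 154)**2 = (-4 - 154)**2 = (-158)**2 = 24964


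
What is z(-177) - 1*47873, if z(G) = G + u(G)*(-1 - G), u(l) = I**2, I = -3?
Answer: -46466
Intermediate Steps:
u(l) = 9 (u(l) = (-3)**2 = 9)
z(G) = -9 - 8*G (z(G) = G + 9*(-1 - G) = G + (-9 - 9*G) = -9 - 8*G)
z(-177) - 1*47873 = (-9 - 8*(-177)) - 1*47873 = (-9 + 1416) - 47873 = 1407 - 47873 = -46466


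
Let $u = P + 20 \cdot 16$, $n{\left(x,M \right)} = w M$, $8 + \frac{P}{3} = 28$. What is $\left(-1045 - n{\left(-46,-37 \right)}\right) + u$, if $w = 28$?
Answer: $371$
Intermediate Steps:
$P = 60$ ($P = -24 + 3 \cdot 28 = -24 + 84 = 60$)
$n{\left(x,M \right)} = 28 M$
$u = 380$ ($u = 60 + 20 \cdot 16 = 60 + 320 = 380$)
$\left(-1045 - n{\left(-46,-37 \right)}\right) + u = \left(-1045 - 28 \left(-37\right)\right) + 380 = \left(-1045 - -1036\right) + 380 = \left(-1045 + 1036\right) + 380 = -9 + 380 = 371$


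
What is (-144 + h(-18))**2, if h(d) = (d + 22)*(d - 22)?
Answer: 92416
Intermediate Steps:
h(d) = (-22 + d)*(22 + d) (h(d) = (22 + d)*(-22 + d) = (-22 + d)*(22 + d))
(-144 + h(-18))**2 = (-144 + (-484 + (-18)**2))**2 = (-144 + (-484 + 324))**2 = (-144 - 160)**2 = (-304)**2 = 92416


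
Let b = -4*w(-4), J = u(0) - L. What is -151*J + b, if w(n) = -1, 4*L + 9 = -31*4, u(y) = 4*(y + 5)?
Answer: -32147/4 ≈ -8036.8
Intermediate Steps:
u(y) = 20 + 4*y (u(y) = 4*(5 + y) = 20 + 4*y)
L = -133/4 (L = -9/4 + (-31*4)/4 = -9/4 + (¼)*(-124) = -9/4 - 31 = -133/4 ≈ -33.250)
J = 213/4 (J = (20 + 4*0) - 1*(-133/4) = (20 + 0) + 133/4 = 20 + 133/4 = 213/4 ≈ 53.250)
b = 4 (b = -4*(-1) = 4)
-151*J + b = -151*213/4 + 4 = -32163/4 + 4 = -32147/4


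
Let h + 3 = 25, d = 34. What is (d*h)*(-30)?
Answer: -22440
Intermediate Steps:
h = 22 (h = -3 + 25 = 22)
(d*h)*(-30) = (34*22)*(-30) = 748*(-30) = -22440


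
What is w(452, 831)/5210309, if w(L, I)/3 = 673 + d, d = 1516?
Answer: 6567/5210309 ≈ 0.0012604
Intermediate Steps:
w(L, I) = 6567 (w(L, I) = 3*(673 + 1516) = 3*2189 = 6567)
w(452, 831)/5210309 = 6567/5210309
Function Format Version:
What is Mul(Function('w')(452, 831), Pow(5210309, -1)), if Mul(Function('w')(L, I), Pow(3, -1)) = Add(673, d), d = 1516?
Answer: Rational(6567, 5210309) ≈ 0.0012604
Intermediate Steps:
Function('w')(L, I) = 6567 (Function('w')(L, I) = Mul(3, Add(673, 1516)) = Mul(3, 2189) = 6567)
Mul(Function('w')(452, 831), Pow(5210309, -1)) = Mul(6567, Pow(5210309, -1)) = Mul(6567, Rational(1, 5210309)) = Rational(6567, 5210309)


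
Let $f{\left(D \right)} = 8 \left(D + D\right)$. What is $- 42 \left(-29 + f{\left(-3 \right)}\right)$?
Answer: $3234$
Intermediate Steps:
$f{\left(D \right)} = 16 D$ ($f{\left(D \right)} = 8 \cdot 2 D = 16 D$)
$- 42 \left(-29 + f{\left(-3 \right)}\right) = - 42 \left(-29 + 16 \left(-3\right)\right) = - 42 \left(-29 - 48\right) = \left(-42\right) \left(-77\right) = 3234$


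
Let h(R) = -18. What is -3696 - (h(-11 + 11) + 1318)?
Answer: -4996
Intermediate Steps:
-3696 - (h(-11 + 11) + 1318) = -3696 - (-18 + 1318) = -3696 - 1*1300 = -3696 - 1300 = -4996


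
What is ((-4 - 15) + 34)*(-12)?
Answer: -180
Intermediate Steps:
((-4 - 15) + 34)*(-12) = (-19 + 34)*(-12) = 15*(-12) = -180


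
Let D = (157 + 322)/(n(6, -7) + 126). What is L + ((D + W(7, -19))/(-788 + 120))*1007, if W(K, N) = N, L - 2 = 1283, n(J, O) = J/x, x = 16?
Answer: 883306819/675348 ≈ 1307.9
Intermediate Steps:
n(J, O) = J/16
L = 1285 (L = 2 + 1283 = 1285)
D = 3832/1011 (D = (157 + 322)/((1/16)*6 + 126) = 479/(3/8 + 126) = 479/(1011/8) = 479*(8/1011) = 3832/1011 ≈ 3.7903)
L + ((D + W(7, -19))/(-788 + 120))*1007 = 1285 + ((3832/1011 - 19)/(-788 + 120))*1007 = 1285 - 15377/1011/(-668)*1007 = 1285 - 15377/1011*(-1/668)*1007 = 1285 + (15377/675348)*1007 = 1285 + 15484639/675348 = 883306819/675348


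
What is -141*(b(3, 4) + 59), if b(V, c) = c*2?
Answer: -9447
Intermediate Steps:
b(V, c) = 2*c
-141*(b(3, 4) + 59) = -141*(2*4 + 59) = -141*(8 + 59) = -141*67 = -9447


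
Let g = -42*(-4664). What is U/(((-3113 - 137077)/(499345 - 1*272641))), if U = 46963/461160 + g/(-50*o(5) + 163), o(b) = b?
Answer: 20316012455437/5579912475 ≈ 3640.9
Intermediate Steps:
g = 195888
U = -4301505919/1910520 (U = 46963/461160 + 195888/(-50*5 + 163) = 46963*(1/461160) + 195888/(-250 + 163) = 6709/65880 + 195888/(-87) = 6709/65880 + 195888*(-1/87) = 6709/65880 - 65296/29 = -4301505919/1910520 ≈ -2251.5)
U/(((-3113 - 137077)/(499345 - 1*272641))) = -4301505919*(499345 - 1*272641)/(-3113 - 137077)/1910520 = -4301505919/(1910520*((-140190/(499345 - 272641)))) = -4301505919/(1910520*((-140190/226704))) = -4301505919/(1910520*((-140190*1/226704))) = -4301505919/(1910520*(-23365/37784)) = -4301505919/1910520*(-37784/23365) = 20316012455437/5579912475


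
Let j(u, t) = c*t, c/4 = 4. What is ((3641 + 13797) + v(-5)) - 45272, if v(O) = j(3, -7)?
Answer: -27946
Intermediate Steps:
c = 16 (c = 4*4 = 16)
j(u, t) = 16*t
v(O) = -112 (v(O) = 16*(-7) = -112)
((3641 + 13797) + v(-5)) - 45272 = ((3641 + 13797) - 112) - 45272 = (17438 - 112) - 45272 = 17326 - 45272 = -27946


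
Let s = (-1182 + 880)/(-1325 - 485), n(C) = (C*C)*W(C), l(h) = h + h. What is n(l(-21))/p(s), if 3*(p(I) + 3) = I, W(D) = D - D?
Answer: 0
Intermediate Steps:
W(D) = 0
l(h) = 2*h
n(C) = 0 (n(C) = (C*C)*0 = C²*0 = 0)
s = 151/905 (s = -302/(-1810) = -302*(-1/1810) = 151/905 ≈ 0.16685)
p(I) = -3 + I/3
n(l(-21))/p(s) = 0/(-3 + (⅓)*(151/905)) = 0/(-3 + 151/2715) = 0/(-7994/2715) = 0*(-2715/7994) = 0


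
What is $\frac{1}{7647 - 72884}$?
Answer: $- \frac{1}{65237} \approx -1.5329 \cdot 10^{-5}$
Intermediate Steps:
$\frac{1}{7647 - 72884} = \frac{1}{-65237} = - \frac{1}{65237}$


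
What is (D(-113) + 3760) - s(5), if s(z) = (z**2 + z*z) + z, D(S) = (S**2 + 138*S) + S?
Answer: 767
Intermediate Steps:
D(S) = S**2 + 139*S
s(z) = z + 2*z**2 (s(z) = (z**2 + z**2) + z = 2*z**2 + z = z + 2*z**2)
(D(-113) + 3760) - s(5) = (-113*(139 - 113) + 3760) - 5*(1 + 2*5) = (-113*26 + 3760) - 5*(1 + 10) = (-2938 + 3760) - 5*11 = 822 - 1*55 = 822 - 55 = 767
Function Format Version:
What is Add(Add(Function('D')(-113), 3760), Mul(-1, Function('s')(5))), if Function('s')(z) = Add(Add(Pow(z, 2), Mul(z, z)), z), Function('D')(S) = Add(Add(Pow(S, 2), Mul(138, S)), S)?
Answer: 767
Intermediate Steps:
Function('D')(S) = Add(Pow(S, 2), Mul(139, S))
Function('s')(z) = Add(z, Mul(2, Pow(z, 2))) (Function('s')(z) = Add(Add(Pow(z, 2), Pow(z, 2)), z) = Add(Mul(2, Pow(z, 2)), z) = Add(z, Mul(2, Pow(z, 2))))
Add(Add(Function('D')(-113), 3760), Mul(-1, Function('s')(5))) = Add(Add(Mul(-113, Add(139, -113)), 3760), Mul(-1, Mul(5, Add(1, Mul(2, 5))))) = Add(Add(Mul(-113, 26), 3760), Mul(-1, Mul(5, Add(1, 10)))) = Add(Add(-2938, 3760), Mul(-1, Mul(5, 11))) = Add(822, Mul(-1, 55)) = Add(822, -55) = 767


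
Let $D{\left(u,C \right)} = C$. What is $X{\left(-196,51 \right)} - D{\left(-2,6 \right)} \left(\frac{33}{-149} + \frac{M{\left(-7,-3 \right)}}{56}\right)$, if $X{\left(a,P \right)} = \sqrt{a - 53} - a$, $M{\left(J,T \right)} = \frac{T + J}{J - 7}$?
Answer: $\frac{5760557}{29204} + i \sqrt{249} \approx 197.25 + 15.78 i$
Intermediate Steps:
$M{\left(J,T \right)} = \frac{J + T}{-7 + J}$
$X{\left(a,P \right)} = \sqrt{-53 + a} - a$
$X{\left(-196,51 \right)} - D{\left(-2,6 \right)} \left(\frac{33}{-149} + \frac{M{\left(-7,-3 \right)}}{56}\right) = \left(\sqrt{-53 - 196} - -196\right) - 6 \left(\frac{33}{-149} + \frac{\frac{1}{-7 - 7} \left(-7 - 3\right)}{56}\right) = \left(\sqrt{-249} + 196\right) - 6 \left(33 \left(- \frac{1}{149}\right) + \frac{1}{-14} \left(-10\right) \frac{1}{56}\right) = \left(i \sqrt{249} + 196\right) - 6 \left(- \frac{33}{149} + \left(- \frac{1}{14}\right) \left(-10\right) \frac{1}{56}\right) = \left(196 + i \sqrt{249}\right) - 6 \left(- \frac{33}{149} + \frac{5}{7} \cdot \frac{1}{56}\right) = \left(196 + i \sqrt{249}\right) - 6 \left(- \frac{33}{149} + \frac{5}{392}\right) = \left(196 + i \sqrt{249}\right) - 6 \left(- \frac{12191}{58408}\right) = \left(196 + i \sqrt{249}\right) - - \frac{36573}{29204} = \left(196 + i \sqrt{249}\right) + \frac{36573}{29204} = \frac{5760557}{29204} + i \sqrt{249}$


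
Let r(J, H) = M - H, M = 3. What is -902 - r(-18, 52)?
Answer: -853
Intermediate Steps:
r(J, H) = 3 - H
-902 - r(-18, 52) = -902 - (3 - 1*52) = -902 - (3 - 52) = -902 - 1*(-49) = -902 + 49 = -853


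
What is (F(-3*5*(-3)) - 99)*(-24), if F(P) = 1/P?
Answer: 35632/15 ≈ 2375.5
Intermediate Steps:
(F(-3*5*(-3)) - 99)*(-24) = (1/(-3*5*(-3)) - 99)*(-24) = (1/(-15*(-3)) - 99)*(-24) = (1/45 - 99)*(-24) = -4454/45*(-24) = 35632/15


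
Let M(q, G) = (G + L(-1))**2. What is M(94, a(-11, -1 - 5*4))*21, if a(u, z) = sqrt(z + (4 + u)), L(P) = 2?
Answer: -504 + 168*I*sqrt(7) ≈ -504.0 + 444.49*I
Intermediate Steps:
a(u, z) = sqrt(4 + u + z)
M(q, G) = (2 + G)**2 (M(q, G) = (G + 2)**2 = (2 + G)**2)
M(94, a(-11, -1 - 5*4))*21 = (2 + sqrt(4 - 11 + (-1 - 5*4)))**2*21 = (2 + sqrt(4 - 11 + (-1 - 20)))**2*21 = (2 + sqrt(4 - 11 - 21))**2*21 = (2 + sqrt(-28))**2*21 = (2 + 2*I*sqrt(7))**2*21 = 21*(2 + 2*I*sqrt(7))**2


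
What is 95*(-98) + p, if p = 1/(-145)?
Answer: -1349951/145 ≈ -9310.0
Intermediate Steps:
p = -1/145 ≈ -0.0068966
95*(-98) + p = 95*(-98) - 1/145 = -9310 - 1/145 = -1349951/145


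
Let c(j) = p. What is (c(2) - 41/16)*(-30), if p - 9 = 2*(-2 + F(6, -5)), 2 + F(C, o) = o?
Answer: 2775/8 ≈ 346.88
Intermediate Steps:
F(C, o) = -2 + o
p = -9 (p = 9 + 2*(-2 + (-2 - 5)) = 9 + 2*(-2 - 7) = 9 + 2*(-9) = 9 - 18 = -9)
c(j) = -9
(c(2) - 41/16)*(-30) = (-9 - 41/16)*(-30) = -185/16*(-30) = 2775/8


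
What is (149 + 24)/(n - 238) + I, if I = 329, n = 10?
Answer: 74839/228 ≈ 328.24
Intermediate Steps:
(149 + 24)/(n - 238) + I = (149 + 24)/(10 - 238) + 329 = 173/(-228) + 329 = 173*(-1/228) + 329 = -173/228 + 329 = 74839/228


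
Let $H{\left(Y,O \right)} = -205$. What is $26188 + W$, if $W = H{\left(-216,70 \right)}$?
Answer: $25983$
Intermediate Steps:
$W = -205$
$26188 + W = 26188 - 205 = 25983$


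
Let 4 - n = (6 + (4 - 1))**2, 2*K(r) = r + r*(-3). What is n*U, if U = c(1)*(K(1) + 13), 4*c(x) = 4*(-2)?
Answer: 1848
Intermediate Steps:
K(r) = -r (K(r) = (r + r*(-3))/2 = (r - 3*r)/2 = (-2*r)/2 = -r)
c(x) = -2 (c(x) = (4*(-2))/4 = (1/4)*(-8) = -2)
U = -24 (U = -2*(-1*1 + 13) = -2*(-1 + 13) = -2*12 = -24)
n = -77 (n = 4 - (6 + (4 - 1))**2 = 4 - (6 + 3)**2 = 4 - 1*9**2 = 4 - 1*81 = 4 - 81 = -77)
n*U = -77*(-24) = 1848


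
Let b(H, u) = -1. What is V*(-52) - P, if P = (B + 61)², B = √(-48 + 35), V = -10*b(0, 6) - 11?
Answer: 52 - (61 + I*√13)² ≈ -3656.0 - 439.88*I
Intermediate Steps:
V = -1 (V = -10*(-1) - 11 = 10 - 11 = -1)
B = I*√13 (B = √(-13) = I*√13 ≈ 3.6056*I)
P = (61 + I*√13)² (P = (I*√13 + 61)² = (61 + I*√13)² ≈ 3708.0 + 439.88*I)
V*(-52) - P = -1*(-52) - (61 + I*√13)² = 52 - (61 + I*√13)²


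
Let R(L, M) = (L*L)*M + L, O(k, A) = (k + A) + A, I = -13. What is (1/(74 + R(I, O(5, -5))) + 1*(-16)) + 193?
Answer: 138767/784 ≈ 177.00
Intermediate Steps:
O(k, A) = k + 2*A (O(k, A) = (A + k) + A = k + 2*A)
R(L, M) = L + M*L**2 (R(L, M) = L**2*M + L = M*L**2 + L = L + M*L**2)
(1/(74 + R(I, O(5, -5))) + 1*(-16)) + 193 = (1/(74 - 13*(1 - 13*(5 + 2*(-5)))) + 1*(-16)) + 193 = (1/(74 - 13*(1 - 13*(5 - 10))) - 16) + 193 = (1/(74 - 13*(1 - 13*(-5))) - 16) + 193 = (1/(74 - 13*(1 + 65)) - 16) + 193 = (1/(74 - 13*66) - 16) + 193 = (1/(74 - 858) - 16) + 193 = (1/(-784) - 16) + 193 = (-1/784 - 16) + 193 = -12545/784 + 193 = 138767/784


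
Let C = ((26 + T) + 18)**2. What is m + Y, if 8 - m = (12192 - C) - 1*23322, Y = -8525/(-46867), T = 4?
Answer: 629994739/46867 ≈ 13442.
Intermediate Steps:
Y = 8525/46867 (Y = -8525*(-1/46867) = 8525/46867 ≈ 0.18190)
C = 2304 (C = ((26 + 4) + 18)**2 = (30 + 18)**2 = 48**2 = 2304)
m = 13442 (m = 8 - ((12192 - 1*2304) - 1*23322) = 8 - ((12192 - 2304) - 23322) = 8 - (9888 - 23322) = 8 - 1*(-13434) = 8 + 13434 = 13442)
m + Y = 13442 + 8525/46867 = 629994739/46867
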